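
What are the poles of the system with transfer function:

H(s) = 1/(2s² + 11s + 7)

Discriminant = 11² - 4×2×7 = 121 - 56 = 65 > 0, so two distinct real poles. Using quadratic formula: s = (-11 ± √65)/(2×2) = (-11 ± √65)/4, with √65 ≈ 8.0623. s₁ ≈ -0.7344, s₂ ≈ -4.7656. Poles: s₁ = -0.7344, s₂ = -4.7656.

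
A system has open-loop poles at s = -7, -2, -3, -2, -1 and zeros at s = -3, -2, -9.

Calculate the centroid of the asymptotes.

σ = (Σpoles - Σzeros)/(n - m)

σ = (Σpoles - Σzeros)/(n - m) = (-15 - (-14))/(5 - 3) = -1/2 = -0.5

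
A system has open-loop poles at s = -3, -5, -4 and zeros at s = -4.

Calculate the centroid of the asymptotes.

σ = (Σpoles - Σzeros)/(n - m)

σ = (Σpoles - Σzeros)/(n - m) = (-12 - (-4))/(3 - 1) = -8/2 = -4.0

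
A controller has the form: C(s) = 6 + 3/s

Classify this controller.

This is a Proportional-Integral (PI) controller.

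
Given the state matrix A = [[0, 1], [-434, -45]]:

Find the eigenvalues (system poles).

det(A - λI) = λ² - (-45)λ + 434 = (λ - (-31))(λ - (-14)). Eigenvalues: -31, -14.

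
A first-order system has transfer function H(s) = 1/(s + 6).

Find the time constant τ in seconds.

For H(s) = 1/(s + 1/τ), the pole is at -1/τ = -6, so τ = 1/6 = 0.1667 s.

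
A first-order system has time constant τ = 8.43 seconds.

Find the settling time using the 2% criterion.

For first-order system, 2% settling time ≈ 4τ = 4 × 8.43 = 33.72 s.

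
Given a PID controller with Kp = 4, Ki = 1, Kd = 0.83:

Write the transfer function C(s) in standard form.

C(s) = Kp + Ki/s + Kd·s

Substituting values: C(s) = 4 + 1/s + 0.83s = (0.83s² + 4s + 1)/s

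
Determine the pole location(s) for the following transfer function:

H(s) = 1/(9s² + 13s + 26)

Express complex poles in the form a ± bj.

Discriminant = 13² - 4×9×26 = 169 - 936 = -767 < 0, so the poles are a complex conjugate pair s = (-13 ± j√767)/(2×9). Real part = -13/(2×9) = -13/18 ≈ -0.7222; imaginary part = ±√767/(2×9) ≈ 1.5386. Poles: s = -0.7222 ± 1.5386j.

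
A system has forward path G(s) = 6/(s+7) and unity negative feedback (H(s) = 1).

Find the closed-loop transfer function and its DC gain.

T(s) = G/(1+GH) = [6/(s+7)] / [1 + 6/(s+7)] = 6/(s+7+6) = 6/(s+13). DC gain = 6/13 = 0.4615.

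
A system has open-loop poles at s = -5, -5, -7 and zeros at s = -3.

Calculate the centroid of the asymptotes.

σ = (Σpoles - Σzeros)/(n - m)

σ = (Σpoles - Σzeros)/(n - m) = (-17 - (-3))/(3 - 1) = -14/2 = -7.0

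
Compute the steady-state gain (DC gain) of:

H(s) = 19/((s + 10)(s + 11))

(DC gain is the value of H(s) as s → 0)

DC gain = H(0) = 19/(10 × 11) = 19/110 = 0.1727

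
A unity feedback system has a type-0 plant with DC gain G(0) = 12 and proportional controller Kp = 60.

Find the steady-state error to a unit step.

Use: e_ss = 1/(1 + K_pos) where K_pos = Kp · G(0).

K_pos = Kp · G(0) = 60 × 12 = 720. e_ss = 1/(1 + 720) = 0.0014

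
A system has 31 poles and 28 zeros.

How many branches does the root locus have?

Root locus has n branches where n = number of poles = 31.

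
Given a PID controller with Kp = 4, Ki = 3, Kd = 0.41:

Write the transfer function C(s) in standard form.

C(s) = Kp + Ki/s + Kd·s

Substituting values: C(s) = 4 + 3/s + 0.41s = (0.41s² + 4s + 3)/s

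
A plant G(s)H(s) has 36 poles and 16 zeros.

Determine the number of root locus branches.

Root locus has n branches where n = number of poles = 36.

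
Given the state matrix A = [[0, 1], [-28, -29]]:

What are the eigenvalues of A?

det(A - λI) = λ² - (-29)λ + 28 = (λ - (-1))(λ - (-28)). Eigenvalues: -1, -28.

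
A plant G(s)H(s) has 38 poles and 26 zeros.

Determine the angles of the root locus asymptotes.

n - m = 38 - 26 = 12. Angles: θk = (2k + 1)·180°/12 = 15°, 45°, 75°, 105°, 135°, 165°, 195°, 225°, 255°, 285°, 315°, 345°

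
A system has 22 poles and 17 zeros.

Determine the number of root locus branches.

Root locus has n branches where n = number of poles = 22.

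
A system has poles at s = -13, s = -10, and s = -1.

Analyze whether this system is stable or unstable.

All poles are in the left half-plane. System is stable.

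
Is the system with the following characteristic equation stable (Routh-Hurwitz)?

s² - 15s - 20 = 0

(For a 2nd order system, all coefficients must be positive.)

Coefficients: 1, -15, -20. b=-15, c=-20 not positive, so system is unstable.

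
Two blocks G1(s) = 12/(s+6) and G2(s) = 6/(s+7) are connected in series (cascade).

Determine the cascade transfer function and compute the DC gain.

Series: multiply transfer functions. G_eq = 12/(s+6) × 6/(s+7) = 72/((s+6)(s+7)). DC gain = 72/(6×7) = 1.7143.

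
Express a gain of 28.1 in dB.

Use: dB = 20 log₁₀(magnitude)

dB = 20 log₁₀(28.1) = 29.0 dB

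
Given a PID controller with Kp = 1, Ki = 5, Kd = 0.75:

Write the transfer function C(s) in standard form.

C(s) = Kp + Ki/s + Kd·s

Substituting values: C(s) = 1 + 5/s + 0.75s = (0.75s² + s + 5)/s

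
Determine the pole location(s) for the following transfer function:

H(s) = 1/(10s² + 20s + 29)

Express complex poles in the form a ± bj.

Discriminant = 20² - 4×10×29 = 400 - 1160 = -760 < 0, so the poles are a complex conjugate pair s = (-20 ± j√760)/(2×10). Real part = -20/(2×10) = -20/20 = -1; imaginary part = ±√760/(2×10) ≈ 1.3784. Poles: s = -1 ± 1.3784j.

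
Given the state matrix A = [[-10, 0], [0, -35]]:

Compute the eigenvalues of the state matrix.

For diagonal matrix, eigenvalues are diagonal entries: λ₁ = -10, λ₂ = -35.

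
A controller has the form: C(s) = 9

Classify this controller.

This is a Proportional (P) controller.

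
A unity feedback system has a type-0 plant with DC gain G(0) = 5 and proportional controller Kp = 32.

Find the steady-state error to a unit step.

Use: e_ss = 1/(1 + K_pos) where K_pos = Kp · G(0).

K_pos = Kp · G(0) = 32 × 5 = 160. e_ss = 1/(1 + 160) = 0.0062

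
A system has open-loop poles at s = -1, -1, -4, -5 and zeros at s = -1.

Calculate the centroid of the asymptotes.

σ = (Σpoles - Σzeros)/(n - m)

σ = (Σpoles - Σzeros)/(n - m) = (-11 - (-1))/(4 - 1) = -10/3 = -3.33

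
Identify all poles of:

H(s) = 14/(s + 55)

Pole is where denominator = 0: s + 55 = 0, so s = -55.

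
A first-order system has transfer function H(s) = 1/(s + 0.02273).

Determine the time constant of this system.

For H(s) = 1/(s + 1/τ), the pole is at -1/τ = -0.02273, so τ = 1/0.02273 = 43.99 s.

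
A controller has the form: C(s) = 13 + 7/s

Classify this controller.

This is a Proportional-Integral (PI) controller.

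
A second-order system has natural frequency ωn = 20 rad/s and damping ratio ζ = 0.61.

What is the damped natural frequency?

ωd = ωn√(1 - ζ²) = 20√(1 - 0.61²) = 15.85 rad/s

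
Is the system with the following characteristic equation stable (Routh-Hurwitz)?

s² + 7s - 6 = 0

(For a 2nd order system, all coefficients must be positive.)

Coefficients: 1, 7, -6. c=-6 not positive, so system is unstable.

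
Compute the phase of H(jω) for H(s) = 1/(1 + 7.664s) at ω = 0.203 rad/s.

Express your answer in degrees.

Phase = -arctan(ωτ) = -arctan(0.203 × 7.664) = -57.3°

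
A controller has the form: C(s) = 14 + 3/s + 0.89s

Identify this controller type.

This is a Proportional-Integral-Derivative (PID) controller.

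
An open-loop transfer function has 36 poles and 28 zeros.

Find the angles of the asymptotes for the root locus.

n - m = 36 - 28 = 8. Angles: θk = (2k + 1)·180°/8 = 22.5°, 67.5°, 112.5°, 157.5°, 202.5°, 247.5°, 292.5°, 337.5°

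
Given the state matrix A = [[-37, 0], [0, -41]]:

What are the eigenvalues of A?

For diagonal matrix, eigenvalues are diagonal entries: λ₁ = -37, λ₂ = -41.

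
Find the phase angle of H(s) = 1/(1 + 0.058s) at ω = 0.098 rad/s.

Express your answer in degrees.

Phase = -arctan(ωτ) = -arctan(0.098 × 0.058) = -0.3°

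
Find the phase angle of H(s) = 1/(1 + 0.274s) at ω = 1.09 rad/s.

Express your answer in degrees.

Phase = -arctan(ωτ) = -arctan(1.09 × 0.274) = -16.6°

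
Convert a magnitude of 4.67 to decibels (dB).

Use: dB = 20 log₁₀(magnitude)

dB = 20 log₁₀(4.67) = 13.4 dB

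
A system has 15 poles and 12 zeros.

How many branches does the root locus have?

Root locus has n branches where n = number of poles = 15.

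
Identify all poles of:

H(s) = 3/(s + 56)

Pole is where denominator = 0: s + 56 = 0, so s = -56.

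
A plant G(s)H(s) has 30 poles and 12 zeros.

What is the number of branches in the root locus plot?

Root locus has n branches where n = number of poles = 30.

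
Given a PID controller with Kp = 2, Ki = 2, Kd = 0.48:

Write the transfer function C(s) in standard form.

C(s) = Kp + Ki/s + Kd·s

Substituting values: C(s) = 2 + 2/s + 0.48s = (0.48s² + 2s + 2)/s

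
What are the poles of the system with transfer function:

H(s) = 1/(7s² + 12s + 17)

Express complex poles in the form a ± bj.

Discriminant = 12² - 4×7×17 = 144 - 476 = -332 < 0, so the poles are a complex conjugate pair s = (-12 ± j√332)/(2×7). Real part = -12/(2×7) = -12/14 ≈ -0.8571; imaginary part = ±√332/(2×7) ≈ 1.3015. Poles: s = -0.8571 ± 1.3015j.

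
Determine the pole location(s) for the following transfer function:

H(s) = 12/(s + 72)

Pole is where denominator = 0: s + 72 = 0, so s = -72.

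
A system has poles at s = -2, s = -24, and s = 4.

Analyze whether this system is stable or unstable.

Pole(s) at s = 4 are not in the left half-plane. System is unstable.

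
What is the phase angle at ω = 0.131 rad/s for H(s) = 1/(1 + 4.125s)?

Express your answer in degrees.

Phase = -arctan(ωτ) = -arctan(0.131 × 4.125) = -28.4°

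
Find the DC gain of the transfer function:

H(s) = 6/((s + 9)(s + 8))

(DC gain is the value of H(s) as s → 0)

DC gain = H(0) = 6/(9 × 8) = 6/72 = 0.0833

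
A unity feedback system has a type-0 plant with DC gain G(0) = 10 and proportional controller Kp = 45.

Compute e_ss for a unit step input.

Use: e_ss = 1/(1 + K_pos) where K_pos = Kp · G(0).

K_pos = Kp · G(0) = 45 × 10 = 450. e_ss = 1/(1 + 450) = 0.0022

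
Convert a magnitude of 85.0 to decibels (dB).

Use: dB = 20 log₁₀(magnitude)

dB = 20 log₁₀(85.0) = 38.6 dB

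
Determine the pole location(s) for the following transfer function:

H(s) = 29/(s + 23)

Pole is where denominator = 0: s + 23 = 0, so s = -23.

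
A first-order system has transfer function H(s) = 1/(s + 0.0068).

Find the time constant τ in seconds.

For H(s) = 1/(s + 1/τ), the pole is at -1/τ = -0.0068, so τ = 1/0.0068 = 147.1 s.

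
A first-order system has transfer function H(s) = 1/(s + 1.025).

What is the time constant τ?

For H(s) = 1/(s + 1/τ), the pole is at -1/τ = -1.025, so τ = 1/1.025 = 0.9756 s.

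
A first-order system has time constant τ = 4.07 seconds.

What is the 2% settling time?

For first-order system, 2% settling time ≈ 4τ = 4 × 4.07 = 16.28 s.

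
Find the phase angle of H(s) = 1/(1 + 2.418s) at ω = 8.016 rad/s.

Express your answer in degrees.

Phase = -arctan(ωτ) = -arctan(8.016 × 2.418) = -87.0°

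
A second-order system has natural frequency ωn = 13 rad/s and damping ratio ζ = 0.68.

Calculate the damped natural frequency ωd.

ωd = ωn√(1 - ζ²) = 13√(1 - 0.68²) = 9.53 rad/s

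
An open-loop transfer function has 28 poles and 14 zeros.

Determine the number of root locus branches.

Root locus has n branches where n = number of poles = 28.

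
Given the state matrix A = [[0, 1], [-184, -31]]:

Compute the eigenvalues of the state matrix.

det(A - λI) = λ² - (-31)λ + 184 = (λ - (-8))(λ - (-23)). Eigenvalues: -8, -23.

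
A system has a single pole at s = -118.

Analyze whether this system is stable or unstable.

Pole at s = -118 is in the left half-plane. Stable.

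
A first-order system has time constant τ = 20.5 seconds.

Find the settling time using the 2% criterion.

For first-order system, 2% settling time ≈ 4τ = 4 × 20.5 = 82.0 s.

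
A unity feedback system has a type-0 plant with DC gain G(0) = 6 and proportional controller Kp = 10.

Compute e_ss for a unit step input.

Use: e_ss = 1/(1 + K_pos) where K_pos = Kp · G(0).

K_pos = Kp · G(0) = 10 × 6 = 60. e_ss = 1/(1 + 60) = 0.0164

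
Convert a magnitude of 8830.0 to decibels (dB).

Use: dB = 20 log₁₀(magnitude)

dB = 20 log₁₀(8830.0) = 78.9 dB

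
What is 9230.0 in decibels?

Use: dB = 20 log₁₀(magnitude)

dB = 20 log₁₀(9230.0) = 79.3 dB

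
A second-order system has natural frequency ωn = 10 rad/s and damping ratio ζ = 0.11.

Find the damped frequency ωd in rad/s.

ωd = ωn√(1 - ζ²) = 10√(1 - 0.11²) = 9.94 rad/s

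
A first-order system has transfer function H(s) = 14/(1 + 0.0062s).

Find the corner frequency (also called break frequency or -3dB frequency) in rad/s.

Corner frequency = 1/τ = 1/0.0062 = 161.29 rad/s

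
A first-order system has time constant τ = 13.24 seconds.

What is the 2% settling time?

For first-order system, 2% settling time ≈ 4τ = 4 × 13.24 = 52.96 s.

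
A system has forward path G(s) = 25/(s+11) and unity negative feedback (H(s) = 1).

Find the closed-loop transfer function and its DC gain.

T(s) = G/(1+GH) = [25/(s+11)] / [1 + 25/(s+11)] = 25/(s+11+25) = 25/(s+36). DC gain = 25/36 = 0.6944.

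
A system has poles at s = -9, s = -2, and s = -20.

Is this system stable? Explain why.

All poles are in the left half-plane. System is stable.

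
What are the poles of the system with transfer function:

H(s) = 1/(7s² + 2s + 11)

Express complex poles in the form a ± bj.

Discriminant = 2² - 4×7×11 = 4 - 308 = -304 < 0, so the poles are a complex conjugate pair s = (-2 ± j√304)/(2×7). Real part = -2/(2×7) = -2/14 ≈ -0.1429; imaginary part = ±√304/(2×7) ≈ 1.2454. Poles: s = -0.1429 ± 1.2454j.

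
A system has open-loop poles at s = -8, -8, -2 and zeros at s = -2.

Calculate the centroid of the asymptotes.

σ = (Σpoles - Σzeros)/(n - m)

σ = (Σpoles - Σzeros)/(n - m) = (-18 - (-2))/(3 - 1) = -16/2 = -8.0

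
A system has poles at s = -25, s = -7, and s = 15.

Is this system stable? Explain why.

Pole(s) at s = 15 are not in the left half-plane. System is unstable.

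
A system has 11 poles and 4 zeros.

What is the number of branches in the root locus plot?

Root locus has n branches where n = number of poles = 11.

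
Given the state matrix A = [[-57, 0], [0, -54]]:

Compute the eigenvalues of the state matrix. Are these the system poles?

For diagonal matrix, eigenvalues are diagonal entries: λ₁ = -57, λ₂ = -54. Eigenvalues of A = system poles.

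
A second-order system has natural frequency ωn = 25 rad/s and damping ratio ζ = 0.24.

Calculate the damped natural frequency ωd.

ωd = ωn√(1 - ζ²) = 25√(1 - 0.24²) = 24.27 rad/s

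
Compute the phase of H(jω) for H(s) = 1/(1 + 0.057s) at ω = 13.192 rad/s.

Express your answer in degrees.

Phase = -arctan(ωτ) = -arctan(13.192 × 0.057) = -36.9°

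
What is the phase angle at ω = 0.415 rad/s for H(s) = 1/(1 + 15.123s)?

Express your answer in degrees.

Phase = -arctan(ωτ) = -arctan(0.415 × 15.123) = -80.9°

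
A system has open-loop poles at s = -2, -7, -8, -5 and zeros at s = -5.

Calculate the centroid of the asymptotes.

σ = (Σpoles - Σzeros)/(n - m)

σ = (Σpoles - Σzeros)/(n - m) = (-22 - (-5))/(4 - 1) = -17/3 = -5.67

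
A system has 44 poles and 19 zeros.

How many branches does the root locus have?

Root locus has n branches where n = number of poles = 44.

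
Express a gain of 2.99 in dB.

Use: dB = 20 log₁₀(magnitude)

dB = 20 log₁₀(2.99) = 9.5 dB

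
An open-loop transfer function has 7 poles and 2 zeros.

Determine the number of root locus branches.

Root locus has n branches where n = number of poles = 7.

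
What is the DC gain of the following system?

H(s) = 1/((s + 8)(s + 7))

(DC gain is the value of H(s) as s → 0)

DC gain = H(0) = 1/(8 × 7) = 1/56 = 0.0179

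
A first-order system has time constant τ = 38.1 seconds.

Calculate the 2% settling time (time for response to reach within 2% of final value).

For first-order system, 2% settling time ≈ 4τ = 4 × 38.1 = 152.4 s.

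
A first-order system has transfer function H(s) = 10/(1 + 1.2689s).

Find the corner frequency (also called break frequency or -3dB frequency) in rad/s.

Corner frequency = 1/τ = 1/1.2689 = 0.788 rad/s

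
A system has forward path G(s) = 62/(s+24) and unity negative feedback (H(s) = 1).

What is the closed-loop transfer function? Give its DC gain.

T(s) = G/(1+GH) = [62/(s+24)] / [1 + 62/(s+24)] = 62/(s+24+62) = 62/(s+86). DC gain = 62/86 = 0.7209.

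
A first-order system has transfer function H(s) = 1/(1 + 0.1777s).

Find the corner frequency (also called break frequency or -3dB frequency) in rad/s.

Corner frequency = 1/τ = 1/0.1777 = 5.627 rad/s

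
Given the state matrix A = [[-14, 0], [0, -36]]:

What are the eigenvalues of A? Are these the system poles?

For diagonal matrix, eigenvalues are diagonal entries: λ₁ = -14, λ₂ = -36. Eigenvalues of A = system poles.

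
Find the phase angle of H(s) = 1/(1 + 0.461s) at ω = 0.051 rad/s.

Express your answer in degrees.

Phase = -arctan(ωτ) = -arctan(0.051 × 0.461) = -1.3°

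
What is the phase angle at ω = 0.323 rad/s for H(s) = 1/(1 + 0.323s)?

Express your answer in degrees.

Phase = -arctan(ωτ) = -arctan(0.323 × 0.323) = -6.0°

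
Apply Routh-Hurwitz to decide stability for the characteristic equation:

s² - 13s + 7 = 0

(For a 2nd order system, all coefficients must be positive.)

Coefficients: 1, -13, 7. b=-13 not positive, so system is unstable.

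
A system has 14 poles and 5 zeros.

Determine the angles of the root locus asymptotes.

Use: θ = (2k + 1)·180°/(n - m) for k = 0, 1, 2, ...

n - m = 14 - 5 = 9. Angles: θk = (2k + 1)·180°/9 = 20°, 60°, 100°, 140°, 180°, 220°, 260°, 300°, 340°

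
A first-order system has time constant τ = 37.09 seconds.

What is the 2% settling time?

For first-order system, 2% settling time ≈ 4τ = 4 × 37.09 = 148.36 s.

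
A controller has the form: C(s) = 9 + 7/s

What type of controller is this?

This is a Proportional-Integral (PI) controller.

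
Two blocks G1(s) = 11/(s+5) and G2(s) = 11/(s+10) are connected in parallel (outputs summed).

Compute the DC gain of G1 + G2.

Parallel: G_eq = G1 + G2. DC gain = G1(0) + G2(0) = 11/5 + 11/10 = 2.2 + 1.1 = 3.3.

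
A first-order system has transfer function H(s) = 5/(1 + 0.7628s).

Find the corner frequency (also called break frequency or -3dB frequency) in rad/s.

Corner frequency = 1/τ = 1/0.7628 = 1.311 rad/s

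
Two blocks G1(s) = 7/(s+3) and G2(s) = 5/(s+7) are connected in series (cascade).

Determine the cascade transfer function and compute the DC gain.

Series: multiply transfer functions. G_eq = 7/(s+3) × 5/(s+7) = 35/((s+3)(s+7)). DC gain = 35/(3×7) = 1.6667.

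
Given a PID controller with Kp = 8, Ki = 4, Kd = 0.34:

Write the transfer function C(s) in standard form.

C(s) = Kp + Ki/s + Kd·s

Substituting values: C(s) = 8 + 4/s + 0.34s = (0.34s² + 8s + 4)/s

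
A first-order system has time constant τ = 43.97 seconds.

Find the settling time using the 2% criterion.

For first-order system, 2% settling time ≈ 4τ = 4 × 43.97 = 175.88 s.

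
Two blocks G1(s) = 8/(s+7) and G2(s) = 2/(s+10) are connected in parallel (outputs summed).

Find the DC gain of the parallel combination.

Parallel: G_eq = G1 + G2. DC gain = G1(0) + G2(0) = 8/7 + 2/10 = 1.1429 + 0.2 = 1.3429.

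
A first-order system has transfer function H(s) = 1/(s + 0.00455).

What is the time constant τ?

For H(s) = 1/(s + 1/τ), the pole is at -1/τ = -0.00455, so τ = 1/0.00455 = 219.8 s.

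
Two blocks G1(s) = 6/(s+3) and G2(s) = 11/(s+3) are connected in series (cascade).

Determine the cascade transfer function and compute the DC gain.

Series: multiply transfer functions. G_eq = 6/(s+3) × 11/(s+3) = 66/((s+3)(s+3)). DC gain = 66/(3×3) = 7.3333.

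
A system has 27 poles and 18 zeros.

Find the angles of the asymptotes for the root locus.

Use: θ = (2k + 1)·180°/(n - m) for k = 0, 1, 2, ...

n - m = 27 - 18 = 9. Angles: θk = (2k + 1)·180°/9 = 20°, 60°, 100°, 140°, 180°, 220°, 260°, 300°, 340°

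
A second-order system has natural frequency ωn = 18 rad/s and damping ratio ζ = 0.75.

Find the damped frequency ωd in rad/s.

ωd = ωn√(1 - ζ²) = 18√(1 - 0.75²) = 11.91 rad/s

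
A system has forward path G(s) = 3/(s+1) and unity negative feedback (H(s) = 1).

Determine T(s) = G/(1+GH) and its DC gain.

T(s) = G/(1+GH) = [3/(s+1)] / [1 + 3/(s+1)] = 3/(s+1+3) = 3/(s+4). DC gain = 3/4 = 0.75.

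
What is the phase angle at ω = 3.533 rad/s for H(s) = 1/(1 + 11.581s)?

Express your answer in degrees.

Phase = -arctan(ωτ) = -arctan(3.533 × 11.581) = -88.6°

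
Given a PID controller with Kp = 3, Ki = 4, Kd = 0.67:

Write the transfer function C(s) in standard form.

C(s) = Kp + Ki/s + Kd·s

Substituting values: C(s) = 3 + 4/s + 0.67s = (0.67s² + 3s + 4)/s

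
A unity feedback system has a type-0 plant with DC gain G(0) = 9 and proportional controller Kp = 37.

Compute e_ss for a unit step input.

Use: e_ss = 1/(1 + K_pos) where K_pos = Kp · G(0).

K_pos = Kp · G(0) = 37 × 9 = 333. e_ss = 1/(1 + 333) = 0.0030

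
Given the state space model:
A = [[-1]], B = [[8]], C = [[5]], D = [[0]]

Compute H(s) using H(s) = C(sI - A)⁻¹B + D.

(sI - A)⁻¹ = 1/(s + 1). H(s) = 5 × 8/(s + 1) + 0 = 40/(s + 1).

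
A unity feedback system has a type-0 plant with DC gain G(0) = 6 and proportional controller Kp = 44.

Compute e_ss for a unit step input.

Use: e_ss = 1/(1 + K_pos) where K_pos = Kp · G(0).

K_pos = Kp · G(0) = 44 × 6 = 264. e_ss = 1/(1 + 264) = 0.0038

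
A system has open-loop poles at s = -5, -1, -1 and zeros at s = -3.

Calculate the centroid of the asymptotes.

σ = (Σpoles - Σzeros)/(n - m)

σ = (Σpoles - Σzeros)/(n - m) = (-7 - (-3))/(3 - 1) = -4/2 = -2.0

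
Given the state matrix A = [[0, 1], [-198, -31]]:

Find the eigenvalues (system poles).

det(A - λI) = λ² - (-31)λ + 198 = (λ - (-22))(λ - (-9)). Eigenvalues: -22, -9.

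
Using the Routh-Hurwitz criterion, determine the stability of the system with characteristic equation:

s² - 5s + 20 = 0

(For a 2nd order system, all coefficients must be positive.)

Coefficients: 1, -5, 20. b=-5 not positive, so system is unstable.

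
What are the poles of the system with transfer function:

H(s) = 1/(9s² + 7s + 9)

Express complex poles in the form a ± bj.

Discriminant = 7² - 4×9×9 = 49 - 324 = -275 < 0, so the poles are a complex conjugate pair s = (-7 ± j√275)/(2×9). Real part = -7/(2×9) = -7/18 ≈ -0.3889; imaginary part = ±√275/(2×9) ≈ 0.9213. Poles: s = -0.3889 ± 0.9213j.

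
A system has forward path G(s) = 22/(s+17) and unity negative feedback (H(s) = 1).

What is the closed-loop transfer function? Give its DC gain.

T(s) = G/(1+GH) = [22/(s+17)] / [1 + 22/(s+17)] = 22/(s+17+22) = 22/(s+39). DC gain = 22/39 = 0.5641.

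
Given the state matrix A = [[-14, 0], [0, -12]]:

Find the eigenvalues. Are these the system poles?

For diagonal matrix, eigenvalues are diagonal entries: λ₁ = -14, λ₂ = -12. Eigenvalues of A = system poles.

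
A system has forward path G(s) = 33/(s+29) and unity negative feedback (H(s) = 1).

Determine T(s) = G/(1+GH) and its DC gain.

T(s) = G/(1+GH) = [33/(s+29)] / [1 + 33/(s+29)] = 33/(s+29+33) = 33/(s+62). DC gain = 33/62 = 0.5323.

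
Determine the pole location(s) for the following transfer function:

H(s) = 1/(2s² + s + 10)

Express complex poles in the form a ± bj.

Discriminant = 1² - 4×2×10 = 1 - 80 = -79 < 0, so the poles are a complex conjugate pair s = (-1 ± j√79)/(2×2). Real part = -1/(2×2) = -1/4 = -0.25; imaginary part = ±√79/(2×2) ≈ 2.2220. Poles: s = -0.25 ± 2.2220j.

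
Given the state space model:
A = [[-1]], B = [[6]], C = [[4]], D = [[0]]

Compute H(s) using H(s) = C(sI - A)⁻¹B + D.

(sI - A)⁻¹ = 1/(s + 1). H(s) = 4 × 6/(s + 1) + 0 = 24/(s + 1).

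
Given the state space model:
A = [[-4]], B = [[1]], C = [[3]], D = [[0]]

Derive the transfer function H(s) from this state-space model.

(sI - A)⁻¹ = 1/(s + 4). H(s) = 3 × 1/(s + 4) + 0 = 3/(s + 4).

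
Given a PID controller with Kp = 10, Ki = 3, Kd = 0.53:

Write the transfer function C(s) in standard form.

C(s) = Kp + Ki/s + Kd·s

Substituting values: C(s) = 10 + 3/s + 0.53s = (0.53s² + 10s + 3)/s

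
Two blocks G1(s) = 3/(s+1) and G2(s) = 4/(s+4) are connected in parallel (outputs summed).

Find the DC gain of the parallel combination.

Parallel: G_eq = G1 + G2. DC gain = G1(0) + G2(0) = 3/1 + 4/4 = 3 + 1 = 4.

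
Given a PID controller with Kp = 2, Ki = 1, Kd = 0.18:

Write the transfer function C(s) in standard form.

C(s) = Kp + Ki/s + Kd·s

Substituting values: C(s) = 2 + 1/s + 0.18s = (0.18s² + 2s + 1)/s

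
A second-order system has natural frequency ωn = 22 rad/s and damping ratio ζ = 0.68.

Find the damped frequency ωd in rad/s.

ωd = ωn√(1 - ζ²) = 22√(1 - 0.68²) = 16.13 rad/s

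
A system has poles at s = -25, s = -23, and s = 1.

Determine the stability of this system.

Pole(s) at s = 1 are not in the left half-plane. System is unstable.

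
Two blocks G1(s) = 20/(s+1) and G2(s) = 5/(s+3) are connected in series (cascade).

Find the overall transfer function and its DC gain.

Series: multiply transfer functions. G_eq = 20/(s+1) × 5/(s+3) = 100/((s+1)(s+3)). DC gain = 100/(1×3) = 33.3333.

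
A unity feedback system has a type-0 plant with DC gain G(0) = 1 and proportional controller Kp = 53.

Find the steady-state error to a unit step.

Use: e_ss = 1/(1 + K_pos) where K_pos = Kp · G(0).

K_pos = Kp · G(0) = 53 × 1 = 53. e_ss = 1/(1 + 53) = 0.0185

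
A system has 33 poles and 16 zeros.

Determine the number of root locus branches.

Root locus has n branches where n = number of poles = 33.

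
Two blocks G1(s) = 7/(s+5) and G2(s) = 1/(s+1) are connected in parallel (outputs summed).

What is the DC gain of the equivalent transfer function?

Parallel: G_eq = G1 + G2. DC gain = G1(0) + G2(0) = 7/5 + 1/1 = 1.4 + 1 = 2.4.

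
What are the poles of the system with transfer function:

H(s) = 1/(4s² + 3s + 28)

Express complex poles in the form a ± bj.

Discriminant = 3² - 4×4×28 = 9 - 448 = -439 < 0, so the poles are a complex conjugate pair s = (-3 ± j√439)/(2×4). Real part = -3/(2×4) = -3/8 = -0.375; imaginary part = ±√439/(2×4) ≈ 2.6190. Poles: s = -0.375 ± 2.6190j.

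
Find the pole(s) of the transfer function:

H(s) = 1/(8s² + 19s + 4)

Discriminant = 19² - 4×8×4 = 361 - 128 = 233 > 0, so two distinct real poles. Using quadratic formula: s = (-19 ± √233)/(2×8) = (-19 ± √233)/16, with √233 ≈ 15.2643. s₁ ≈ -0.2335, s₂ ≈ -2.1415. Poles: s₁ = -0.2335, s₂ = -2.1415.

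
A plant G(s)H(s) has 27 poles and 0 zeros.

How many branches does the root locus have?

Root locus has n branches where n = number of poles = 27.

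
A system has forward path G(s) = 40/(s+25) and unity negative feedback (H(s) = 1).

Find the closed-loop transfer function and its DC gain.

T(s) = G/(1+GH) = [40/(s+25)] / [1 + 40/(s+25)] = 40/(s+25+40) = 40/(s+65). DC gain = 40/65 = 0.6154.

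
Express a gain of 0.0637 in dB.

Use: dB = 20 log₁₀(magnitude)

dB = 20 log₁₀(0.0637) = -23.9 dB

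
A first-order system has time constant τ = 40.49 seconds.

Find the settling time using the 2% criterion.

For first-order system, 2% settling time ≈ 4τ = 4 × 40.49 = 161.96 s.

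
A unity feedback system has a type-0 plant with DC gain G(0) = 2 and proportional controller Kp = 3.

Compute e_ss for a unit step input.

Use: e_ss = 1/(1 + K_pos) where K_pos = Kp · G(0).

K_pos = Kp · G(0) = 3 × 2 = 6. e_ss = 1/(1 + 6) = 0.1429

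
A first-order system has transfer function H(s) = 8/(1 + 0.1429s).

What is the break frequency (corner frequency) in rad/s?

Corner frequency = 1/τ = 1/0.1429 = 6.998 rad/s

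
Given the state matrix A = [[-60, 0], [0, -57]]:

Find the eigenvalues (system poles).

For diagonal matrix, eigenvalues are diagonal entries: λ₁ = -60, λ₂ = -57.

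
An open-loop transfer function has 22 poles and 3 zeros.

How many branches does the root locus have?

Root locus has n branches where n = number of poles = 22.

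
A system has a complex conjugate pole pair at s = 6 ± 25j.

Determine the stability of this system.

Real part of poles is 6 (> 0, right half-plane). Unstable.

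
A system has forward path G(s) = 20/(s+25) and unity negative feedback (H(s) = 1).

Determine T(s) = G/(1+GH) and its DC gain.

T(s) = G/(1+GH) = [20/(s+25)] / [1 + 20/(s+25)] = 20/(s+25+20) = 20/(s+45). DC gain = 20/45 = 0.4444.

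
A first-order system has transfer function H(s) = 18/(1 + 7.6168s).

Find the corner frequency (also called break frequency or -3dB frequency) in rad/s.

Corner frequency = 1/τ = 1/7.6168 = 0.131 rad/s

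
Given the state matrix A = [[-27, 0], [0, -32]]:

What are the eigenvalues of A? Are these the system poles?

For diagonal matrix, eigenvalues are diagonal entries: λ₁ = -27, λ₂ = -32. Eigenvalues of A = system poles.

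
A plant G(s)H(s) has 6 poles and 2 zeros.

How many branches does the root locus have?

Root locus has n branches where n = number of poles = 6.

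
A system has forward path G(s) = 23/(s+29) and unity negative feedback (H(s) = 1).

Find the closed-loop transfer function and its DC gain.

T(s) = G/(1+GH) = [23/(s+29)] / [1 + 23/(s+29)] = 23/(s+29+23) = 23/(s+52). DC gain = 23/52 = 0.4423.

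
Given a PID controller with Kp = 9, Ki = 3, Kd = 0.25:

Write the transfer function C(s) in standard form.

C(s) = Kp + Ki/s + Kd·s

Substituting values: C(s) = 9 + 3/s + 0.25s = (0.25s² + 9s + 3)/s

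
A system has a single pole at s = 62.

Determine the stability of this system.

Pole at s = 62 is in the right half-plane. Unstable.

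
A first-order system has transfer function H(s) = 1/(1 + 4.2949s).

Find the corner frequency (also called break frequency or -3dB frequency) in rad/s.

Corner frequency = 1/τ = 1/4.2949 = 0.233 rad/s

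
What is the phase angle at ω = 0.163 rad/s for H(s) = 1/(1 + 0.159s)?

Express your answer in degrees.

Phase = -arctan(ωτ) = -arctan(0.163 × 0.159) = -1.5°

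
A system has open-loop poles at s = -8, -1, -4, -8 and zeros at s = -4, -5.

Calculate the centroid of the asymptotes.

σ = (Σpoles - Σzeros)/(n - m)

σ = (Σpoles - Σzeros)/(n - m) = (-21 - (-9))/(4 - 2) = -12/2 = -6.0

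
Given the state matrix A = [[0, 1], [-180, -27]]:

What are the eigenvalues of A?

det(A - λI) = λ² - (-27)λ + 180 = (λ - (-15))(λ - (-12)). Eigenvalues: -15, -12.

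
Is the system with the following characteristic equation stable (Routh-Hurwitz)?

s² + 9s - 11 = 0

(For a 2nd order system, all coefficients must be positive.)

Coefficients: 1, 9, -11. c=-11 not positive, so system is unstable.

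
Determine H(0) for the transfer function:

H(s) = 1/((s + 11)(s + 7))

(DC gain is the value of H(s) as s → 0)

DC gain = H(0) = 1/(11 × 7) = 1/77 = 0.0130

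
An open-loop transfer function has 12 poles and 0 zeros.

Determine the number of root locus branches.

Root locus has n branches where n = number of poles = 12.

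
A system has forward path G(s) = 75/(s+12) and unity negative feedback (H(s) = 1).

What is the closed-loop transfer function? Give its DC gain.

T(s) = G/(1+GH) = [75/(s+12)] / [1 + 75/(s+12)] = 75/(s+12+75) = 75/(s+87). DC gain = 75/87 = 0.8621.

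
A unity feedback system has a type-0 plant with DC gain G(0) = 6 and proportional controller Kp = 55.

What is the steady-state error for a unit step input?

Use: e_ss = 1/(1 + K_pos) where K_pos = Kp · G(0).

K_pos = Kp · G(0) = 55 × 6 = 330. e_ss = 1/(1 + 330) = 0.0030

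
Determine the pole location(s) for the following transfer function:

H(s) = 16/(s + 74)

Pole is where denominator = 0: s + 74 = 0, so s = -74.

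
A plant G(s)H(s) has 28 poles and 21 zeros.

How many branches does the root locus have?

Root locus has n branches where n = number of poles = 28.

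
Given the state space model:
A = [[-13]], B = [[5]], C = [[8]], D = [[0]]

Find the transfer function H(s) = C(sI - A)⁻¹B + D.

(sI - A)⁻¹ = 1/(s + 13). H(s) = 8 × 5/(s + 13) + 0 = 40/(s + 13).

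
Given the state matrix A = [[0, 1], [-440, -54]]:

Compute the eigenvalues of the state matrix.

det(A - λI) = λ² - (-54)λ + 440 = (λ - (-10))(λ - (-44)). Eigenvalues: -10, -44.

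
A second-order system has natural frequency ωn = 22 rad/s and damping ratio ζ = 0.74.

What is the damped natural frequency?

ωd = ωn√(1 - ζ²) = 22√(1 - 0.74²) = 14.8 rad/s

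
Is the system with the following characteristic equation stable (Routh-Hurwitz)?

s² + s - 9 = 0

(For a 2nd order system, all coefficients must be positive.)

Coefficients: 1, 1, -9. c=-9 not positive, so system is unstable.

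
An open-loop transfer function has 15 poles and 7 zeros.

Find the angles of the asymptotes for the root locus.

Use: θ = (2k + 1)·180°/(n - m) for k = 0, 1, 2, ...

n - m = 15 - 7 = 8. Angles: θk = (2k + 1)·180°/8 = 22.5°, 67.5°, 112.5°, 157.5°, 202.5°, 247.5°, 292.5°, 337.5°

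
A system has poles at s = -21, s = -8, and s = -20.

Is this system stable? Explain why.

All poles are in the left half-plane. System is stable.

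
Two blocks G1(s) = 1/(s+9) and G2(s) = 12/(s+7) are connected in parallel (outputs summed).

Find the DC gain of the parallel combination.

Parallel: G_eq = G1 + G2. DC gain = G1(0) + G2(0) = 1/9 + 12/7 = 0.1111 + 1.7143 = 1.8254.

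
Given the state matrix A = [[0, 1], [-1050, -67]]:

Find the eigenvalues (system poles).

det(A - λI) = λ² - (-67)λ + 1050 = (λ - (-42))(λ - (-25)). Eigenvalues: -42, -25.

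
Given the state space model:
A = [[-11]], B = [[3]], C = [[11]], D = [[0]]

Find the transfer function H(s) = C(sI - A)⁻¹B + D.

(sI - A)⁻¹ = 1/(s + 11). H(s) = 11 × 3/(s + 11) + 0 = 33/(s + 11).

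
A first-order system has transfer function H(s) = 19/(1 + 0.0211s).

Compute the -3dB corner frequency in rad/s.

Corner frequency = 1/τ = 1/0.0211 = 47.393 rad/s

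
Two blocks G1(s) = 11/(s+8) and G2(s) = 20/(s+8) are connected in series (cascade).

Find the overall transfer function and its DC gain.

Series: multiply transfer functions. G_eq = 11/(s+8) × 20/(s+8) = 220/((s+8)(s+8)). DC gain = 220/(8×8) = 3.4375.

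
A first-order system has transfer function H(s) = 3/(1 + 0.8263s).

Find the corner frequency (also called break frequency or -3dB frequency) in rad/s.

Corner frequency = 1/τ = 1/0.8263 = 1.21 rad/s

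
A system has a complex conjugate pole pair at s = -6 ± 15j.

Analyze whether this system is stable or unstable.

Real part of poles is -6 (< 0, left half-plane). Stable.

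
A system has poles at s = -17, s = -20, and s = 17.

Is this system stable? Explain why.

Pole(s) at s = 17 are not in the left half-plane. System is unstable.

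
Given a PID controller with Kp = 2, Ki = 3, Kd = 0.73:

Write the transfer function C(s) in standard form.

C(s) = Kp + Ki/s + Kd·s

Substituting values: C(s) = 2 + 3/s + 0.73s = (0.73s² + 2s + 3)/s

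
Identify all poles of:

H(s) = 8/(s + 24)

Pole is where denominator = 0: s + 24 = 0, so s = -24.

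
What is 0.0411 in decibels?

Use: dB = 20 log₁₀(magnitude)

dB = 20 log₁₀(0.0411) = -27.7 dB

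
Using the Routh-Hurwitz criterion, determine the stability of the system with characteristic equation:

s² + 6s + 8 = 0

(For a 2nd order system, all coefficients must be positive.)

Coefficients: 1, 6, 8. All positive, so system is stable.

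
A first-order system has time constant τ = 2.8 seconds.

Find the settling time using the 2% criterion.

For first-order system, 2% settling time ≈ 4τ = 4 × 2.8 = 11.2 s.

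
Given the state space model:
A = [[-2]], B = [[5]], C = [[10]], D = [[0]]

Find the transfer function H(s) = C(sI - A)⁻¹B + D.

(sI - A)⁻¹ = 1/(s + 2). H(s) = 10 × 5/(s + 2) + 0 = 50/(s + 2).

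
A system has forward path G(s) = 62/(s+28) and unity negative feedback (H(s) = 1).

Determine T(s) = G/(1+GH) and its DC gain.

T(s) = G/(1+GH) = [62/(s+28)] / [1 + 62/(s+28)] = 62/(s+28+62) = 62/(s+90). DC gain = 62/90 = 0.6889.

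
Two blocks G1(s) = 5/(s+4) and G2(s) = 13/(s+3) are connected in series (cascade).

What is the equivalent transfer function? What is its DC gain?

Series: multiply transfer functions. G_eq = 5/(s+4) × 13/(s+3) = 65/((s+4)(s+3)). DC gain = 65/(4×3) = 5.4167.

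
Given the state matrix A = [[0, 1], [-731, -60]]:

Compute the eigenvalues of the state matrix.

det(A - λI) = λ² - (-60)λ + 731 = (λ - (-43))(λ - (-17)). Eigenvalues: -43, -17.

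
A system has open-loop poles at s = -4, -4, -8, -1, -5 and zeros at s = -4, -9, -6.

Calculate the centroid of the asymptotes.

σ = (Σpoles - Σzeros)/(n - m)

σ = (Σpoles - Σzeros)/(n - m) = (-22 - (-19))/(5 - 3) = -3/2 = -1.5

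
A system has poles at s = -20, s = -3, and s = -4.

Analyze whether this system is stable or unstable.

All poles are in the left half-plane. System is stable.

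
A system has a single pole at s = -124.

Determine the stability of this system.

Pole at s = -124 is in the left half-plane. Stable.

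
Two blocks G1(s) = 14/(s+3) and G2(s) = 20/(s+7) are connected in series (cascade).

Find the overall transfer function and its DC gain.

Series: multiply transfer functions. G_eq = 14/(s+3) × 20/(s+7) = 280/((s+3)(s+7)). DC gain = 280/(3×7) = 13.3333.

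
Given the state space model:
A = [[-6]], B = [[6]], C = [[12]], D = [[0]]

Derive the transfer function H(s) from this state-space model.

(sI - A)⁻¹ = 1/(s + 6). H(s) = 12 × 6/(s + 6) + 0 = 72/(s + 6).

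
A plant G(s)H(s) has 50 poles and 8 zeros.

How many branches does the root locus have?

Root locus has n branches where n = number of poles = 50.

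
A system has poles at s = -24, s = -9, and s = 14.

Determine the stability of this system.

Pole(s) at s = 14 are not in the left half-plane. System is unstable.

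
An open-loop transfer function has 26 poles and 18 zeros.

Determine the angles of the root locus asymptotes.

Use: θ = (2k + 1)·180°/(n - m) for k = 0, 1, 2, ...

n - m = 26 - 18 = 8. Angles: θk = (2k + 1)·180°/8 = 22.5°, 67.5°, 112.5°, 157.5°, 202.5°, 247.5°, 292.5°, 337.5°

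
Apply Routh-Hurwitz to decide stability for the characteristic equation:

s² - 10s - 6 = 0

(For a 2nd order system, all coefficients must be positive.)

Coefficients: 1, -10, -6. b=-10, c=-6 not positive, so system is unstable.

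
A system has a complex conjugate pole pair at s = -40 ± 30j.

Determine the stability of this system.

Real part of poles is -40 (< 0, left half-plane). Stable.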